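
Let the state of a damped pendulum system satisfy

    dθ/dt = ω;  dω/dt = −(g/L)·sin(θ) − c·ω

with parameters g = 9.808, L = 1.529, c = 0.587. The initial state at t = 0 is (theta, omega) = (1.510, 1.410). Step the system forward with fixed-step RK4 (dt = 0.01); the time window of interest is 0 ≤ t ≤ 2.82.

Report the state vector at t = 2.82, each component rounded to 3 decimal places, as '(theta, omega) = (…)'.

(theta, omega) = (0.659, 0.573)

t=0.000: state=(1.510, 1.410)
step 1 (dt=0.01): k1=(1.410, -7.230), k2=(1.374, -7.212), k3=(1.374, -7.212), k4=(1.338, -7.193); state += dt/6·(k1+2k2+2k3+k4)
t=0.010: state=(1.524, 1.338)
t=0.020: state=(1.537, 1.266)
t=0.030: state=(1.549, 1.195)
continuing one RK4 step at a time; state shown every 10 steps (Δt=0.1):
t=0.100: state=(1.616, 0.707)
t=0.200: state=(1.653, 0.045)
t=0.300: state=(1.626, -0.579)
t=0.400: state=(1.538, -1.168)
t=0.500: state=(1.393, -1.721)
t=0.600: state=(1.196, -2.222)
t=0.700: state=(0.952, -2.642)
t=0.800: state=(0.671, -2.942)
t=0.900: state=(0.368, -3.083)
t=1.000: state=(0.061, -3.038)
t=1.100: state=(-0.233, -2.809)
t=1.200: state=(-0.496, -2.425)
t=1.300: state=(-0.714, -1.931)
t=1.400: state=(-0.880, -1.373)
t=1.500: state=(-0.988, -0.792)
t=1.600: state=(-1.038, -0.217)
t=1.700: state=(-1.032, 0.333)
t=1.800: state=(-0.973, 0.840)
t=1.900: state=(-0.866, 1.289)
t=2.000: state=(-0.718, 1.660)
t=2.100: state=(-0.538, 1.931)
t=2.200: state=(-0.336, 2.084)
t=2.300: state=(-0.125, 2.107)
t=2.400: state=(0.081, 1.999)
t=2.500: state=(0.271, 1.775)
t=2.600: state=(0.433, 1.457)
t=2.700: state=(0.560, 1.075)
t=2.800: state=(0.647, 0.658)
t=2.820: state=(0.659, 0.573)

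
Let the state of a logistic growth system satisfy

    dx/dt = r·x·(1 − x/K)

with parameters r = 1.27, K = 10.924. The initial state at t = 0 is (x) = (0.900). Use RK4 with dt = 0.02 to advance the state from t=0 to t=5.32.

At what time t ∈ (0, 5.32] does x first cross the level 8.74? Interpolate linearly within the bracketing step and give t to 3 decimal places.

t = 2.990

t=0.000: state=(0.900)
step 1 (dt=0.02): k1=(1.049), k2=(1.060), k3=(1.060), k4=(1.071); state += dt/6·(k1+2k2+2k3+k4)
t=0.020: state=(0.921)
t=0.040: state=(0.943)
t=0.060: state=(0.965)
continuing one RK4 step at a time; state shown every 10 steps (Δt=0.2):
t=0.200: state=(1.133)
t=0.400: state=(1.418)
t=0.600: state=(1.762)
t=0.800: state=(2.171)
t=1.000: state=(2.646)
t=1.200: state=(3.188)
t=1.400: state=(3.790)
t=1.600: state=(4.441)
t=1.800: state=(5.123)
t=2.000: state=(5.816)
t=2.200: state=(6.497)
t=2.400: state=(7.147)
t=2.600: state=(7.748)
t=2.800: state=(8.288)
t=2.980: state=(8.718)
next step: t=3.000: state=(8.762) — x has crossed 8.74
linear interpolation between t=2.980 (8.71809) and t=3.000 (8.76246) → t≈2.990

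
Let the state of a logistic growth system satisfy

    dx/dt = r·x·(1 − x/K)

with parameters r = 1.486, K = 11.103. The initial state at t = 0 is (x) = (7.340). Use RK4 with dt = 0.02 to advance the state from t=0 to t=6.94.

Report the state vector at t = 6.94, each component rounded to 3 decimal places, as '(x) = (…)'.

t=0.000: state=(7.340)
step 1 (dt=0.02): k1=(3.697), k2=(3.679), k3=(3.679), k4=(3.661); state += dt/6·(k1+2k2+2k3+k4)
t=0.020: state=(7.414)
t=0.040: state=(7.486)
t=0.060: state=(7.559)
continuing one RK4 step at a time; state shown every 25 steps (Δt=0.5):
t=0.500: state=(8.926)
t=1.000: state=(9.949)
t=1.500: state=(10.522)
t=2.000: state=(10.819)
t=2.500: state=(10.966)
t=3.000: state=(11.037)
t=3.500: state=(11.072)
t=4.000: state=(11.088)
t=4.500: state=(11.096)
t=5.000: state=(11.100)
t=5.500: state=(11.101)
t=6.000: state=(11.102)
t=6.500: state=(11.103)
t=6.940: state=(11.103)

(x) = (11.103)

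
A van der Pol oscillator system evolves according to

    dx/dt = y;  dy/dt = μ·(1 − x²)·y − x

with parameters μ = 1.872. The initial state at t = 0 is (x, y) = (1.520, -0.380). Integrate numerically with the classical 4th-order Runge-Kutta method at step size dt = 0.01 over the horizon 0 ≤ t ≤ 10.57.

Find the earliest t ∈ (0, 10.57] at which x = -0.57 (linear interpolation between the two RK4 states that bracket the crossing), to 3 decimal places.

t = 1.712

t=0.000: state=(1.520, -0.380)
step 1 (dt=0.01): k1=(-0.380, -0.588), k2=(-0.383, -0.583), k3=(-0.383, -0.583), k4=(-0.386, -0.578); state += dt/6·(k1+2k2+2k3+k4)
t=0.010: state=(1.516, -0.386)
t=0.020: state=(1.512, -0.392)
t=0.030: state=(1.508, -0.397)
continuing one RK4 step at a time; state shown every 50 steps (Δt=0.5):
t=0.500: state=(1.266, -0.632)
t=1.000: state=(0.859, -1.063)
t=1.500: state=(0.054, -2.431)
t=1.710: state=(-0.563, -3.425)
next step: t=1.720: state=(-0.597, -3.462) — x has crossed -0.57
linear interpolation between t=1.710 (-0.56305) and t=1.720 (-0.59749) → t≈1.712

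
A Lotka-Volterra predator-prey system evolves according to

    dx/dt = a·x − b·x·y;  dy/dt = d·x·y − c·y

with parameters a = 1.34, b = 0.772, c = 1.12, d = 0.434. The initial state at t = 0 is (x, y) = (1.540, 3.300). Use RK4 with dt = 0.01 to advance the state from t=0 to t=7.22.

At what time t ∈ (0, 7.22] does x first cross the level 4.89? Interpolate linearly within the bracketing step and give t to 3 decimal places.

t = 3.717

t=0.000: state=(1.540, 3.300)
step 1 (dt=0.01): k1=(-1.860, -1.490), k2=(-1.840, -1.500), k3=(-1.840, -1.500), k4=(-1.820, -1.510); state += dt/6·(k1+2k2+2k3+k4)
t=0.010: state=(1.522, 3.285)
t=0.020: state=(1.504, 3.270)
t=0.030: state=(1.486, 3.254)
continuing one RK4 step at a time; state shown every 25 steps (Δt=0.25):
t=0.250: state=(1.184, 2.886)
t=0.500: state=(0.989, 2.451)
t=0.750: state=(0.896, 2.051)
t=1.000: state=(0.873, 1.705)
t=1.250: state=(0.903, 1.418)
t=1.500: state=(0.983, 1.187)
t=1.750: state=(1.113, 1.005)
t=2.000: state=(1.300, 0.865)
t=2.250: state=(1.554, 0.763)
t=2.500: state=(1.888, 0.694)
t=2.750: state=(2.318, 0.659)
t=3.000: state=(2.856, 0.658)
t=3.250: state=(3.504, 0.702)
t=3.500: state=(4.239, 0.807)
t=3.710: state=(4.870, 0.966)
next step: t=3.720: state=(4.899, 0.976) — x has crossed 4.89
linear interpolation between t=3.710 (4.87021) and t=3.720 (4.89904) → t≈3.717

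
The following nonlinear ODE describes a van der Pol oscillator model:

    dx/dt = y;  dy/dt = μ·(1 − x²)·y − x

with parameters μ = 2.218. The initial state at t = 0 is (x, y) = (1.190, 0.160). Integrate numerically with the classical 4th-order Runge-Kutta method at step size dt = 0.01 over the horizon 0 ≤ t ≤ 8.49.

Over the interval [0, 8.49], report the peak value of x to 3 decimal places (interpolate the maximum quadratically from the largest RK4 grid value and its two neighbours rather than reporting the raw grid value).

max x = 2.021

t=0.000: state=(1.190, 0.160)
step 1 (dt=0.01): k1=(0.160, -1.338), k2=(0.153, -1.333), k3=(0.153, -1.333), k4=(0.147, -1.328); state += dt/6·(k1+2k2+2k3+k4)
t=0.010: state=(1.192, 0.147)
t=0.020: state=(1.193, 0.133)
t=0.030: state=(1.194, 0.120)
continuing one RK4 step at a time; state shown every 50 steps (Δt=0.5):
t=0.500: state=(1.125, -0.381)
t=1.000: state=(0.813, -0.913)
t=1.500: state=(0.059, -2.438)
t=2.000: state=(-1.623, -2.629)
t=2.500: state=(-1.986, 0.158)
t=3.000: state=(-1.852, 0.321)
t=3.500: state=(-1.677, 0.382)
t=4.000: state=(-1.465, 0.476)
t=4.500: state=(-1.185, 0.670)
t=5.000: state=(-0.740, 1.219)
t=5.500: state=(0.292, 3.346)
t=6.000: state=(1.905, 1.229)
t=6.500: state=(1.982, -0.245)
t=7.000: state=(1.834, -0.330)
t=7.500: state=(1.655, -0.391)
t=8.000: state=(1.436, -0.492)
t=8.490: state=(1.152, -0.700)
largest grid value and its neighbours: x(6.240)=2.02112, x(6.250)=2.02120, x(6.260)=2.02107
parabola through these three points peaks at t≈6.249 with x≈2.02120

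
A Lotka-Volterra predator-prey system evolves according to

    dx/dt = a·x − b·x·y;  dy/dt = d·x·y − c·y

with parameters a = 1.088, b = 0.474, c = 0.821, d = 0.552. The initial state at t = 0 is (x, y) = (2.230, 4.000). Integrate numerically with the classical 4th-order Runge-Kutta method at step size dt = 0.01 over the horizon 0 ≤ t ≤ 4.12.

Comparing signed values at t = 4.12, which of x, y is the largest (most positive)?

largest component: x

t=0.000: state=(2.230, 4.000)
step 1 (dt=0.01): k1=(-1.802, 1.640), k2=(-1.803, 1.623), k3=(-1.803, 1.623), k4=(-1.804, 1.607); state += dt/6·(k1+2k2+2k3+k4)
t=0.010: state=(2.212, 4.016)
t=0.020: state=(2.194, 4.032)
t=0.030: state=(2.176, 4.048)
continuing one RK4 step at a time; state shown every 20 steps (Δt=0.2):
t=0.200: state=(1.872, 4.256)
t=0.400: state=(1.545, 4.360)
t=0.600: state=(1.272, 4.320)
t=0.800: state=(1.056, 4.166)
t=1.000: state=(0.894, 3.935)
t=1.200: state=(0.775, 3.660)
t=1.400: state=(0.691, 3.367)
t=1.600: state=(0.633, 3.073)
t=1.800: state=(0.596, 2.790)
t=2.000: state=(0.576, 2.525)
t=2.200: state=(0.570, 2.283)
t=2.400: state=(0.577, 2.063)
t=2.600: state=(0.595, 1.868)
t=2.800: state=(0.625, 1.695)
t=3.000: state=(0.666, 1.544)
t=3.200: state=(0.720, 1.415)
t=3.400: state=(0.787, 1.304)
t=3.600: state=(0.868, 1.213)
t=3.800: state=(0.966, 1.138)
t=4.000: state=(1.081, 1.081)
t=4.120: state=(1.159, 1.055)
compare at T: x=1.159, y=1.055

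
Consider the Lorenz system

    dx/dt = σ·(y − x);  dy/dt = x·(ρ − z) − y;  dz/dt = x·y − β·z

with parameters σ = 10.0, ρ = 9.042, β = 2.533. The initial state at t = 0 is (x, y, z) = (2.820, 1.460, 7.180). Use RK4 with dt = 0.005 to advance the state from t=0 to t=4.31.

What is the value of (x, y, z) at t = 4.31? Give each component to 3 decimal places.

(x, y, z) = (4.569, 4.447, 8.340)

t=0.000: state=(2.820, 1.460, 7.180)
step 1 (dt=0.005): k1=(-13.600, 3.791, -14.070), k2=(-13.165, 3.816, -14.004), k3=(-13.175, 3.818, -14.003), k4=(-12.750, 3.842, -13.936); state += dt/6·(k1+2k2+2k3+k4)
t=0.005: state=(2.754, 1.479, 7.110)
t=0.010: state=(2.692, 1.498, 7.041)
t=0.015: state=(2.635, 1.518, 6.972)
continuing one RK4 step at a time; state shown every 40 steps (Δt=0.2):
t=0.200: state=(2.159, 2.427, 4.994)
t=0.400: state=(3.312, 4.169, 4.423)
t=0.600: state=(5.348, 6.358, 6.449)
t=0.800: state=(6.219, 5.864, 9.997)
t=1.000: state=(4.522, 3.557, 9.909)
t=1.200: state=(3.268, 3.016, 7.802)
t=1.400: state=(3.375, 3.688, 6.382)
t=1.600: state=(4.338, 4.926, 6.486)
t=1.800: state=(5.330, 5.607, 8.102)
t=2.000: state=(5.165, 4.769, 9.292)
t=2.200: state=(4.247, 3.852, 8.688)
t=2.400: state=(3.837, 3.829, 7.577)
t=2.600: state=(4.137, 4.410, 7.120)
t=2.800: state=(4.735, 5.000, 7.629)
t=3.000: state=(4.982, 4.937, 8.482)
t=3.200: state=(4.638, 4.395, 8.635)
t=3.400: state=(4.238, 4.118, 8.107)
t=3.600: state=(4.208, 4.291, 7.632)
t=3.800: state=(4.484, 4.647, 7.657)
t=4.000: state=(4.734, 4.795, 8.076)
t=4.200: state=(4.691, 4.599, 8.366)
t=4.310: state=(4.569, 4.447, 8.340)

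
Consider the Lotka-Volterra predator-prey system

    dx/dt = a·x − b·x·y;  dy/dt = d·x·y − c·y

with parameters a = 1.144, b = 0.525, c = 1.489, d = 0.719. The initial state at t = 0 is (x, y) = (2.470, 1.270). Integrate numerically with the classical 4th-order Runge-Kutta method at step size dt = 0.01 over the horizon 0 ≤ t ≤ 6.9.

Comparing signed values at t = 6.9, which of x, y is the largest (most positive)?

t=0.000: state=(2.470, 1.270)
step 1 (dt=0.01): k1=(1.179, 0.364), k2=(1.179, 0.370), k3=(1.179, 0.370), k4=(1.180, 0.376); state += dt/6·(k1+2k2+2k3+k4)
t=0.010: state=(2.482, 1.274)
t=0.020: state=(2.494, 1.278)
t=0.030: state=(2.505, 1.281)
continuing one RK4 step at a time; state shown every 25 steps (Δt=0.25):
t=0.250: state=(2.762, 1.401)
t=0.500: state=(3.017, 1.625)
t=0.750: state=(3.179, 1.958)
t=1.000: state=(3.183, 2.397)
t=1.250: state=(2.996, 2.886)
t=1.500: state=(2.651, 3.310)
t=1.750: state=(2.245, 3.543)
t=2.000: state=(1.874, 3.532)
t=2.250: state=(1.588, 3.317)
t=2.500: state=(1.397, 2.986)
t=2.750: state=(1.287, 2.616)
t=3.000: state=(1.244, 2.262)
t=3.250: state=(1.257, 1.950)
t=3.500: state=(1.318, 1.693)
t=3.750: state=(1.425, 1.492)
t=4.000: state=(1.575, 1.346)
t=4.250: state=(1.769, 1.252)
t=4.500: state=(2.005, 1.210)
t=4.750: state=(2.276, 1.225)
t=5.000: state=(2.568, 1.304)
t=5.250: state=(2.853, 1.464)
t=5.500: state=(3.085, 1.723)
t=5.750: state=(3.201, 2.093)
t=6.000: state=(3.142, 2.558)
t=6.250: state=(2.895, 3.041)
t=6.500: state=(2.518, 3.413)
t=6.750: state=(2.114, 3.566)
t=6.900: state=(1.896, 3.540)
compare at T: x=1.896, y=3.540

largest component: y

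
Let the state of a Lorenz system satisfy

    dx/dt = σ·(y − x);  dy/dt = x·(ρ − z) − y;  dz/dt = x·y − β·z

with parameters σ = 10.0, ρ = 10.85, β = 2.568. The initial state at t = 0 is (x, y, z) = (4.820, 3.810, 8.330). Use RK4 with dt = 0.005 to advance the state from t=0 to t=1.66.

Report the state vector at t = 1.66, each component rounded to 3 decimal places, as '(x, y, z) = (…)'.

(x, y, z) = (5.188, 4.890, 10.540)

t=0.000: state=(4.820, 3.810, 8.330)
step 1 (dt=0.005): k1=(-10.100, 8.336, -3.027), k2=(-9.639, 8.288, -3.004), k3=(-9.652, 8.291, -3.000), k4=(-9.203, 8.245, -2.975); state += dt/6·(k1+2k2+2k3+k4)
t=0.005: state=(4.772, 3.851, 8.315)
t=0.010: state=(4.728, 3.892, 8.300)
t=0.015: state=(4.688, 3.933, 8.286)
continuing one RK4 step at a time; state shown every 20 steps (Δt=0.1):
t=0.100: state=(4.472, 4.591, 8.135)
t=0.200: state=(4.820, 5.321, 8.324)
t=0.300: state=(5.361, 5.893, 8.978)
t=0.400: state=(5.790, 6.075, 9.926)
t=0.500: state=(5.877, 5.760, 10.757)
t=0.600: state=(5.583, 5.145, 11.086)
t=0.700: state=(5.086, 4.575, 10.848)
t=0.800: state=(4.634, 4.268, 10.265)
t=0.900: state=(4.383, 4.253, 9.616)
t=1.000: state=(4.372, 4.474, 9.110)
t=1.100: state=(4.569, 4.847, 8.881)
t=1.200: state=(4.898, 5.261, 8.985)
t=1.300: state=(5.251, 5.571, 9.390)
t=1.400: state=(5.496, 5.646, 9.943)
t=1.500: state=(5.532, 5.453, 10.407)
t=1.600: state=(5.357, 5.102, 10.589)
t=1.660: state=(5.188, 4.890, 10.540)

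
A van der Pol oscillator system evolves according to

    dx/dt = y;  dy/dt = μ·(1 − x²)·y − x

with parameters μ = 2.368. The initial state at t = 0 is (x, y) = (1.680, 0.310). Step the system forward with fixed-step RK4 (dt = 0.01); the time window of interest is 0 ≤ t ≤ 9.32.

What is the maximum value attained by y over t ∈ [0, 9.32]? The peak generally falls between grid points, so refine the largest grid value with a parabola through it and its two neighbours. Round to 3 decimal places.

max y = 4.270

t=0.000: state=(1.680, 0.310)
step 1 (dt=0.01): k1=(0.310, -3.018), k2=(0.295, -2.958), k3=(0.295, -2.959), k4=(0.280, -2.900); state += dt/6·(k1+2k2+2k3+k4)
t=0.010: state=(1.683, 0.280)
t=0.020: state=(1.686, 0.252)
t=0.030: state=(1.688, 0.225)
continuing one RK4 step at a time; state shown every 50 steps (Δt=0.5):
t=0.500: state=(1.628, -0.314)
t=1.000: state=(1.432, -0.460)
t=1.500: state=(1.157, -0.667)
t=2.000: state=(0.705, -1.269)
t=2.500: state=(-0.420, -3.720)
t=3.000: state=(-1.962, -0.793)
t=3.500: state=(-1.969, 0.253)
t=4.000: state=(-1.825, 0.314)
t=4.500: state=(-1.655, 0.369)
t=5.000: state=(-1.450, 0.461)
t=5.500: state=(-1.179, 0.651)
t=6.000: state=(-0.744, 1.204)
t=6.500: state=(0.308, 3.504)
t=7.000: state=(1.935, 1.040)
t=7.500: state=(1.977, -0.244)
t=8.000: state=(1.835, -0.311)
t=8.500: state=(1.667, -0.365)
t=9.000: state=(1.464, -0.453)
t=9.320: state=(1.305, -0.550)
largest grid value and its neighbours: y(6.650)=4.26457, y(6.660)=4.27016, y(6.670)=4.26716
parabola through these three points peaks at t≈6.662 with y≈4.27025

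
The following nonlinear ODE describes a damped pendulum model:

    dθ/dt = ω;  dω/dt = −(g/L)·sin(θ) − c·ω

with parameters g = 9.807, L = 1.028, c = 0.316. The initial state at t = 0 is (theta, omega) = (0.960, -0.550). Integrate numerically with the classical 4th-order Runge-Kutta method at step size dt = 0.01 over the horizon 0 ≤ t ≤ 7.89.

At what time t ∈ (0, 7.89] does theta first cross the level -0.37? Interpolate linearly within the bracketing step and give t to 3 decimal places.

t = 0.636

t=0.000: state=(0.960, -0.550)
step 1 (dt=0.01): k1=(-0.550, -7.641), k2=(-0.588, -7.614), k3=(-0.588, -7.613), k4=(-0.626, -7.585); state += dt/6·(k1+2k2+2k3+k4)
t=0.010: state=(0.954, -0.626)
t=0.020: state=(0.947, -0.702)
t=0.030: state=(0.940, -0.777)
continuing one RK4 step at a time; state shown every 50 steps (Δt=0.5):
t=0.500: state=(-0.029, -2.657)
t=0.630: state=(-0.356, -2.313)
next step: t=0.640: state=(-0.379, -2.272) — theta has crossed -0.37
linear interpolation between t=0.630 (-0.35575) and t=0.640 (-0.37868) → t≈0.636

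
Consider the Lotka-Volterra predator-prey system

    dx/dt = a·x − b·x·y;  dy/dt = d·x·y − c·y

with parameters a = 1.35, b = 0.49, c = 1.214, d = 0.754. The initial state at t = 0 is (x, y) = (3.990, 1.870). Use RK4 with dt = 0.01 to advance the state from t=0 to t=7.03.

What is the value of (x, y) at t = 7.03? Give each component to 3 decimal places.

t=0.000: state=(3.990, 1.870)
step 1 (dt=0.01): k1=(1.730, 3.356), k2=(1.701, 3.398), k3=(1.701, 3.398), k4=(1.671, 3.441); state += dt/6·(k1+2k2+2k3+k4)
t=0.010: state=(4.007, 1.904)
t=0.020: state=(4.023, 1.939)
t=0.030: state=(4.039, 1.975)
continuing one RK4 step at a time; state shown every 25 steps (Δt=0.25):
t=0.250: state=(4.174, 3.006)
t=0.500: state=(3.663, 4.701)
t=0.750: state=(2.601, 6.288)
t=1.000: state=(1.609, 6.868)
t=1.250: state=(0.990, 6.440)
t=1.500: state=(0.665, 5.538)
t=1.750: state=(0.502, 4.555)
t=2.000: state=(0.426, 3.667)
t=2.250: state=(0.399, 2.924)
t=2.500: state=(0.406, 2.328)
t=2.750: state=(0.441, 1.860)
t=3.000: state=(0.504, 1.501)
t=3.250: state=(0.598, 1.228)
t=3.500: state=(0.730, 1.027)
t=3.750: state=(0.910, 0.884)
t=4.000: state=(1.152, 0.792)
t=4.250: state=(1.470, 0.748)
t=4.500: state=(1.880, 0.756)
t=4.750: state=(2.392, 0.833)
t=5.000: state=(2.997, 1.021)
t=5.250: state=(3.630, 1.408)
t=5.500: state=(4.107, 2.166)
t=5.750: state=(4.095, 3.500)
t=6.000: state=(3.357, 5.271)
t=6.250: state=(2.251, 6.604)
t=6.500: state=(1.371, 6.817)
t=6.750: state=(0.862, 6.180)
t=7.000: state=(0.600, 5.221)
t=7.030: state=(0.579, 5.102)

(x, y) = (0.579, 5.102)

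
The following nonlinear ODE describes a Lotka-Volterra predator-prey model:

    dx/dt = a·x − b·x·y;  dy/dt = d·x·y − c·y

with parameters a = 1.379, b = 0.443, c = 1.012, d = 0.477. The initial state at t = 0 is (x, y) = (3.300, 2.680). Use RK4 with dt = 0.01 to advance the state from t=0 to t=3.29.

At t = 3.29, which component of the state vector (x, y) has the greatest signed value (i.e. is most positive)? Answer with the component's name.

t=0.000: state=(3.300, 2.680)
step 1 (dt=0.01): k1=(0.633, 1.506), k2=(0.622, 1.515), k3=(0.622, 1.515), k4=(0.612, 1.523); state += dt/6·(k1+2k2+2k3+k4)
t=0.010: state=(3.306, 2.695)
t=0.020: state=(3.312, 2.710)
t=0.030: state=(3.318, 2.726)
continuing one RK4 step at a time; state shown every 20 steps (Δt=0.2):
t=0.200: state=(3.380, 3.013)
t=0.400: state=(3.354, 3.396)
t=0.600: state=(3.213, 3.797)
t=0.800: state=(2.973, 4.169)
t=1.000: state=(2.671, 4.459)
t=1.200: state=(2.351, 4.627)
t=1.400: state=(2.051, 4.661)
t=1.600: state=(1.793, 4.572)
t=1.800: state=(1.588, 4.386)
t=2.000: state=(1.434, 4.136)
t=2.200: state=(1.326, 3.852)
t=2.400: state=(1.258, 3.558)
t=2.600: state=(1.225, 3.271)
t=2.800: state=(1.223, 3.002)
t=3.000: state=(1.249, 2.758)
t=3.200: state=(1.301, 2.543)
t=3.290: state=(1.333, 2.457)
compare at T: x=1.333, y=2.457

largest component: y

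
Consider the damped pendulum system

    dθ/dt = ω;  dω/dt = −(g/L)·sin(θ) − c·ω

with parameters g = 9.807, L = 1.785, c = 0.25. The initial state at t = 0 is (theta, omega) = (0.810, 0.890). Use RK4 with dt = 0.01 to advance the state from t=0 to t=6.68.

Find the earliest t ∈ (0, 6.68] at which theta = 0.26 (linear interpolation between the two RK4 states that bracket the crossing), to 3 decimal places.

t = 0.799

t=0.000: state=(0.810, 0.890)
step 1 (dt=0.01): k1=(0.890, -4.202), k2=(0.869, -4.213), k3=(0.869, -4.213), k4=(0.848, -4.224); state += dt/6·(k1+2k2+2k3+k4)
t=0.010: state=(0.819, 0.848)
t=0.020: state=(0.827, 0.806)
t=0.030: state=(0.835, 0.763)
continuing one RK4 step at a time; state shown every 25 steps (Δt=0.25):
t=0.250: state=(0.898, -0.187)
t=0.500: state=(0.725, -1.158)
t=0.750: state=(0.348, -1.777)
t=0.790: state=(0.276, -1.827)
next step: t=0.800: state=(0.258, -1.837) — theta has crossed 0.26
linear interpolation between t=0.790 (0.27614) and t=0.800 (0.25783) → t≈0.799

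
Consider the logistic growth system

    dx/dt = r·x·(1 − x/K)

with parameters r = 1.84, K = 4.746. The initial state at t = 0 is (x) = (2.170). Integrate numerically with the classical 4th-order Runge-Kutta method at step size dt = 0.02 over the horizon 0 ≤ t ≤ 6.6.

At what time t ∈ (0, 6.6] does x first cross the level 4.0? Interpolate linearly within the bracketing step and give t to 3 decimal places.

t = 1.006

t=0.000: state=(2.170)
step 1 (dt=0.02): k1=(2.167), k2=(2.170), k3=(2.170), k4=(2.173); state += dt/6·(k1+2k2+2k3+k4)
t=0.020: state=(2.213)
t=0.040: state=(2.257)
t=0.060: state=(2.301)
continuing one RK4 step at a time; state shown every 25 steps (Δt=0.5):
t=0.500: state=(3.222)
t=1.000: state=(3.993)
next step: t=1.020: state=(4.016) — x has crossed 4.0
linear interpolation between t=1.000 (3.99316) and t=1.020 (4.01618) → t≈1.006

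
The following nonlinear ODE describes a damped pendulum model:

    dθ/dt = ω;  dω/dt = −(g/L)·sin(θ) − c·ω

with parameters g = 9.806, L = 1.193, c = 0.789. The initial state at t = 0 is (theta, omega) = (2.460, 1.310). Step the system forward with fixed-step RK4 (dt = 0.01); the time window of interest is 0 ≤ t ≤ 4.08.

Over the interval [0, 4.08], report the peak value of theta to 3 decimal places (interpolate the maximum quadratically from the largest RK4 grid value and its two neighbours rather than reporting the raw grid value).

max theta = 2.622

t=0.000: state=(2.460, 1.310)
step 1 (dt=0.01): k1=(1.310, -6.212), k2=(1.279, -6.146), k3=(1.279, -6.147), k4=(1.249, -6.082); state += dt/6·(k1+2k2+2k3+k4)
t=0.010: state=(2.473, 1.249)
t=0.020: state=(2.485, 1.188)
t=0.030: state=(2.497, 1.129)
continuing one RK4 step at a time; state shown every 20 steps (Δt=0.2):
t=0.200: state=(2.613, 0.278)
t=0.400: state=(2.586, -0.530)
t=0.600: state=(2.399, -1.357)
t=0.800: state=(2.032, -2.356)
t=1.000: state=(1.447, -3.487)
t=1.200: state=(0.659, -4.268)
t=1.400: state=(-0.186, -3.967)
t=1.600: state=(-0.855, -2.605)
t=1.800: state=(-1.206, -0.902)
t=2.000: state=(-1.225, 0.669)
t=2.200: state=(-0.959, 1.929)
t=2.400: state=(-0.489, 2.652)
t=2.600: state=(0.048, 2.581)
t=2.800: state=(0.493, 1.773)
t=3.000: state=(0.734, 0.613)
t=3.200: state=(0.740, -0.520)
t=3.400: state=(0.545, -1.369)
t=3.600: state=(0.225, -1.740)
t=3.800: state=(-0.114, -1.559)
t=4.000: state=(-0.370, -0.948)
t=4.080: state=(-0.433, -0.640)
largest grid value and its neighbours: theta(0.260)=2.62172, theta(0.270)=2.62176, theta(0.280)=2.62140
parabola through these three points peaks at t≈0.266 with theta≈2.62179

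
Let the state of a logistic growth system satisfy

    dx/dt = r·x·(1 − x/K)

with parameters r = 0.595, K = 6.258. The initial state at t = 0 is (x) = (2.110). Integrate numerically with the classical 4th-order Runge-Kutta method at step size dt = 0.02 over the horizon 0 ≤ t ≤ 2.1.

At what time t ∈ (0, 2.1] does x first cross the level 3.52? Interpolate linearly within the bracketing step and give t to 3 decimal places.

t=0.000: state=(2.110)
step 1 (dt=0.02): k1=(0.832), k2=(0.834), k3=(0.834), k4=(0.835); state += dt/6·(k1+2k2+2k3+k4)
t=0.020: state=(2.127)
t=0.040: state=(2.143)
t=0.060: state=(2.160)
continuing one RK4 step at a time; state shown every 5 steps (Δt=0.1):
t=0.100: state=(2.194)
t=0.200: state=(2.280)
t=0.300: state=(2.366)
t=0.400: state=(2.455)
t=0.500: state=(2.544)
t=0.600: state=(2.634)
t=0.700: state=(2.725)
t=0.800: state=(2.817)
t=0.900: state=(2.910)
t=1.000: state=(3.002)
t=1.100: state=(3.095)
t=1.200: state=(3.189)
t=1.300: state=(3.282)
t=1.400: state=(3.374)
t=1.500: state=(3.466)
t=1.540: state=(3.503)
next step: t=1.560: state=(3.522) — x has crossed 3.52
linear interpolation between t=1.540 (3.50325) and t=1.560 (3.52158) → t≈1.558

t = 1.558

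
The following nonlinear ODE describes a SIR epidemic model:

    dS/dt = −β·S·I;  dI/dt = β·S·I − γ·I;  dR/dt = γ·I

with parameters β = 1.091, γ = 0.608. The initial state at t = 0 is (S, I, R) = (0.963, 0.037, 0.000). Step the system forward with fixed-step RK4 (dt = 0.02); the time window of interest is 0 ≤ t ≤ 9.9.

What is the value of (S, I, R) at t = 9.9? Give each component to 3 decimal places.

(S, I, R) = (0.323, 0.068, 0.609)

t=0.000: state=(0.963, 0.037, 0.000)
step 1 (dt=0.02): k1=(-0.039, 0.016, 0.022), k2=(-0.039, 0.016, 0.023), k3=(-0.039, 0.016, 0.023), k4=(-0.039, 0.016, 0.023); state += dt/6·(k1+2k2+2k3+k4)
t=0.020: state=(0.962, 0.037, 0.000)
t=0.040: state=(0.961, 0.038, 0.001)
t=0.060: state=(0.961, 0.038, 0.001)
continuing one RK4 step at a time; state shown every 25 steps (Δt=0.5):
t=0.500: state=(0.942, 0.046, 0.013)
t=1.000: state=(0.916, 0.056, 0.028)
t=1.500: state=(0.885, 0.068, 0.047)
t=2.000: state=(0.850, 0.080, 0.069)
t=2.500: state=(0.811, 0.093, 0.096)
t=3.000: state=(0.768, 0.106, 0.126)
t=3.500: state=(0.723, 0.117, 0.160)
t=4.000: state=(0.676, 0.127, 0.197)
t=4.500: state=(0.630, 0.134, 0.237)
t=5.000: state=(0.585, 0.137, 0.278)
t=5.500: state=(0.542, 0.138, 0.320)
t=6.000: state=(0.503, 0.135, 0.362)
t=6.500: state=(0.468, 0.130, 0.402)
t=7.000: state=(0.437, 0.123, 0.440)
t=7.500: state=(0.410, 0.114, 0.476)
t=8.000: state=(0.386, 0.105, 0.510)
t=8.500: state=(0.366, 0.095, 0.540)
t=9.000: state=(0.348, 0.085, 0.567)
t=9.500: state=(0.333, 0.075, 0.591)
t=9.900: state=(0.323, 0.068, 0.609)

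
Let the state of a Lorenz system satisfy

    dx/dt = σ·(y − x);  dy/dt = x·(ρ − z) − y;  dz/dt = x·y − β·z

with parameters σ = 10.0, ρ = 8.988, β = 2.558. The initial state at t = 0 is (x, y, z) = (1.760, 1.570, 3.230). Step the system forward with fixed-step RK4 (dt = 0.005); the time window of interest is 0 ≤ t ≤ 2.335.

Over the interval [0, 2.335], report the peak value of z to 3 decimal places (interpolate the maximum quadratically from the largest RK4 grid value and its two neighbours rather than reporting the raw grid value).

max z = 11.334

t=0.000: state=(1.760, 1.570, 3.230)
step 1 (dt=0.005): k1=(-1.900, 8.564, -5.499), k2=(-1.638, 8.539, -5.434), k3=(-1.646, 8.543, -5.433), k4=(-1.391, 8.522, -5.368); state += dt/6·(k1+2k2+2k3+k4)
t=0.005: state=(1.752, 1.613, 3.203)
t=0.010: state=(1.746, 1.655, 3.176)
t=0.015: state=(1.743, 1.698, 3.150)
continuing one RK4 step at a time; state shown every 20 steps (Δt=0.1):
t=0.100: state=(1.958, 2.450, 2.824)
t=0.200: state=(2.662, 3.567, 2.800)
t=0.300: state=(3.755, 5.027, 3.395)
t=0.400: state=(5.148, 6.602, 4.955)
t=0.500: state=(6.460, 7.492, 7.557)
t=0.600: state=(6.939, 6.776, 10.215)
t=0.700: state=(6.165, 4.899, 11.330)
t=0.800: state=(4.741, 3.318, 10.711)
t=0.900: state=(3.531, 2.582, 9.330)
t=1.000: state=(2.859, 2.446, 7.910)
t=1.100: state=(2.660, 2.653, 6.732)
t=1.200: state=(2.809, 3.101, 5.900)
t=1.300: state=(3.226, 3.761, 5.479)
t=1.400: state=(3.861, 4.584, 5.553)
t=1.500: state=(4.632, 5.421, 6.194)
t=1.600: state=(5.357, 5.968, 7.346)
t=1.700: state=(5.758, 5.911, 8.653)
t=1.800: state=(5.636, 5.256, 9.539)
t=1.900: state=(5.080, 4.408, 9.669)
t=2.000: state=(4.405, 3.774, 9.178)
t=2.100: state=(3.883, 3.486, 8.413)
t=2.200: state=(3.623, 3.497, 7.655)
t=2.300: state=(3.619, 3.730, 7.072)
t=2.335: state=(3.670, 3.851, 6.928)
largest grid value and its neighbours: z(0.700)=11.33008, z(0.705)=11.33389, z(0.710)=11.33320
parabola through these three points peaks at t≈0.707 with z≈11.33416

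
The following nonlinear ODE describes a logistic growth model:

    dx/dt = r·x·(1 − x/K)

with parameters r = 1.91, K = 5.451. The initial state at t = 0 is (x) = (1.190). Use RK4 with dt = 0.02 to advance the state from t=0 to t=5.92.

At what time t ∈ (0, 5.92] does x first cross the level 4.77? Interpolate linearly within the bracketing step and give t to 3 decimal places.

t=0.000: state=(1.190)
step 1 (dt=0.02): k1=(1.777), k2=(1.796), k3=(1.796), k4=(1.815); state += dt/6·(k1+2k2+2k3+k4)
t=0.020: state=(1.226)
t=0.040: state=(1.263)
t=0.060: state=(1.300)
continuing one RK4 step at a time; state shown every 10 steps (Δt=0.2):
t=0.200: state=(1.583)
t=0.400: state=(2.043)
t=0.600: state=(2.549)
t=0.800: state=(3.068)
t=1.000: state=(3.562)
t=1.200: state=(4.003)
t=1.400: state=(4.371)
t=1.600: state=(4.665)
t=1.680: state=(4.762)
next step: t=1.700: state=(4.785) — x has crossed 4.77
linear interpolation between t=1.680 (4.76204) and t=1.700 (4.78471) → t≈1.687

t = 1.687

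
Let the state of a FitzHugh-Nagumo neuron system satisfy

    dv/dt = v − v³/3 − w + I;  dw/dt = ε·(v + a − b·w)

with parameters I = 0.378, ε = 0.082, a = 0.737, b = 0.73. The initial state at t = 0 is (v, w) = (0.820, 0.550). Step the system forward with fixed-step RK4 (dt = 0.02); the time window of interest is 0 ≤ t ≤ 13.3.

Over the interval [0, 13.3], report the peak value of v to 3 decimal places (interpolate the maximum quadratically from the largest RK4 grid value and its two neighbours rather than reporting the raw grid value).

t=0.000: state=(0.820, 0.550)
step 1 (dt=0.02): k1=(0.464, 0.095), k2=(0.465, 0.095), k3=(0.465, 0.095), k4=(0.465, 0.095); state += dt/6·(k1+2k2+2k3+k4)
t=0.020: state=(0.829, 0.552)
t=0.040: state=(0.839, 0.554)
t=0.060: state=(0.848, 0.556)
continuing one RK4 step at a time; state shown every 25 steps (Δt=0.5):
t=0.500: state=(1.051, 0.601)
t=1.000: state=(1.244, 0.660)
t=1.500: state=(1.366, 0.723)
t=2.000: state=(1.421, 0.788)
t=2.500: state=(1.428, 0.852)
t=3.000: state=(1.408, 0.914)
t=3.500: state=(1.372, 0.973)
t=4.000: state=(1.325, 1.029)
t=4.500: state=(1.271, 1.081)
t=5.000: state=(1.209, 1.129)
t=5.500: state=(1.139, 1.173)
t=6.000: state=(1.060, 1.212)
t=6.500: state=(0.966, 1.247)
t=7.000: state=(0.853, 1.277)
t=7.500: state=(0.708, 1.301)
t=8.000: state=(0.510, 1.317)
t=8.500: state=(0.215, 1.323)
t=9.000: state=(-0.256, 1.314)
t=9.500: state=(-0.967, 1.281)
t=10.000: state=(-1.649, 1.219)
t=10.500: state=(-1.942, 1.139)
t=11.000: state=(-1.998, 1.055)
t=11.500: state=(-1.989, 0.973)
t=12.000: state=(-1.966, 0.894)
t=12.500: state=(-1.940, 0.819)
t=13.000: state=(-1.913, 0.747)
t=13.300: state=(-1.898, 0.705)
largest grid value and its neighbours: v(2.340)=1.42971, v(2.360)=1.42971, v(2.380)=1.42966
parabola through these three points peaks at t≈2.352 with v≈1.42971

max v = 1.430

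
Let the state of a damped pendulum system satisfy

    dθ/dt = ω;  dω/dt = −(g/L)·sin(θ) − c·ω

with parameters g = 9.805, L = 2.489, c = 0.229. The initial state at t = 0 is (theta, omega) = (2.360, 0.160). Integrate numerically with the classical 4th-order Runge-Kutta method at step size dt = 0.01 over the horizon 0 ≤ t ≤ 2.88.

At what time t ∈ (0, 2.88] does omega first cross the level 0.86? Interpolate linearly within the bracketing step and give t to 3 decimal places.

t=0.000: state=(2.360, 0.160)
step 1 (dt=0.01): k1=(0.160, -2.812), k2=(0.146, -2.806), k3=(0.146, -2.806), k4=(0.132, -2.801); state += dt/6·(k1+2k2+2k3+k4)
t=0.010: state=(2.361, 0.132)
t=0.020: state=(2.363, 0.104)
t=0.030: state=(2.364, 0.076)
continuing one RK4 step at a time; state shown every 10 steps (Δt=0.1):
t=0.100: state=(2.362, -0.117)
t=0.200: state=(2.337, -0.391)
t=0.300: state=(2.284, -0.669)
t=0.400: state=(2.202, -0.958)
t=0.500: state=(2.092, -1.262)
t=0.600: state=(1.949, -1.584)
t=0.700: state=(1.774, -1.920)
t=0.800: state=(1.565, -2.264)
t=0.900: state=(1.322, -2.598)
t=1.000: state=(1.047, -2.899)
t=1.100: state=(0.744, -3.136)
t=1.200: state=(0.423, -3.279)
t=1.300: state=(0.092, -3.303)
t=1.400: state=(-0.234, -3.201)
t=1.500: state=(-0.544, -2.980)
t=1.600: state=(-0.827, -2.666)
t=1.700: state=(-1.075, -2.289)
t=1.800: state=(-1.283, -1.877)
t=1.900: state=(-1.450, -1.453)
t=2.000: state=(-1.574, -1.032)
t=2.100: state=(-1.657, -0.620)
t=2.200: state=(-1.699, -0.219)
t=2.300: state=(-1.701, 0.173)
t=2.400: state=(-1.664, 0.555)
t=2.480: state=(-1.608, 0.857)
next step: t=2.490: state=(-1.599, 0.894) — omega has crossed 0.86
linear interpolation between t=2.480 (0.85692) and t=2.490 (0.89429) → t≈2.481

t = 2.481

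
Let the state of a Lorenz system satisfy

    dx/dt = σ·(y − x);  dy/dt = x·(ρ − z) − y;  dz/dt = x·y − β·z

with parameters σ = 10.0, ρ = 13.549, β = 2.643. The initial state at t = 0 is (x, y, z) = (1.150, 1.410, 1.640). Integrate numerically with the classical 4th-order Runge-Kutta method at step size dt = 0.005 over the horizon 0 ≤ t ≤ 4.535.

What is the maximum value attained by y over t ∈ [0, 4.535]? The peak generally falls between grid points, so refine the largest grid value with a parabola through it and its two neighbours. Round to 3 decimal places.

max y = 12.602

t=0.000: state=(1.150, 1.410, 1.640)
step 1 (dt=0.005): k1=(2.600, 12.285, -2.713), k2=(2.842, 12.340, -2.650), k3=(2.837, 12.347, -2.650), k4=(3.075, 12.408, -2.586); state += dt/6·(k1+2k2+2k3+k4)
t=0.005: state=(1.164, 1.472, 1.627)
t=0.010: state=(1.181, 1.534, 1.614)
t=0.015: state=(1.200, 1.597, 1.602)
continuing one RK4 step at a time; state shown every 40 steps (Δt=0.2):
t=0.200: state=(3.378, 5.467, 2.134)
t=0.400: state=(9.590, 12.589, 11.751)
t=0.600: state=(6.973, 2.558, 19.194)
t=0.800: state=(1.414, 0.389, 11.808)
t=1.000: state=(0.866, 1.037, 7.058)
t=1.200: state=(1.824, 2.688, 4.534)
t=1.400: state=(4.957, 7.385, 5.350)
t=1.600: state=(9.690, 10.324, 15.617)
t=1.800: state=(5.291, 2.275, 16.584)
t=2.000: state=(2.095, 1.704, 10.575)
t=2.200: state=(2.591, 3.386, 7.082)
t=2.400: state=(5.392, 7.402, 7.578)
t=2.600: state=(8.716, 8.929, 15.126)
t=2.800: state=(5.497, 3.317, 15.657)
t=3.000: state=(3.095, 2.850, 10.884)
t=3.200: state=(3.914, 4.900, 8.412)
t=3.400: state=(6.686, 8.183, 10.658)
t=3.600: state=(7.577, 6.601, 15.661)
t=3.800: state=(4.736, 3.589, 13.676)
t=4.000: state=(3.910, 4.161, 10.387)
t=4.200: state=(5.370, 6.464, 9.946)
t=4.400: state=(7.226, 7.570, 13.371)
t=4.535: state=(6.792, 5.897, 14.863)
largest grid value and its neighbours: y(0.400)=12.58909, y(0.405)=12.60210, y(0.410)=12.59406
parabola through these three points peaks at t≈0.406 with y≈12.60225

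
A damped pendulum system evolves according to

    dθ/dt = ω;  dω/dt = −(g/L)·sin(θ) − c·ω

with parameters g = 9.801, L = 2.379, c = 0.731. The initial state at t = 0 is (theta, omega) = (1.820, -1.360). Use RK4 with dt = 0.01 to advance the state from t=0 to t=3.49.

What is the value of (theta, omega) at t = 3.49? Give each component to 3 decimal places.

t=0.000: state=(1.820, -1.360)
step 1 (dt=0.01): k1=(-1.360, -2.998), k2=(-1.375, -2.994), k3=(-1.375, -2.994), k4=(-1.390, -2.990); state += dt/6·(k1+2k2+2k3+k4)
t=0.010: state=(1.806, -1.390)
t=0.020: state=(1.792, -1.420)
t=0.030: state=(1.778, -1.450)
continuing one RK4 step at a time; state shown every 20 steps (Δt=0.2):
t=0.200: state=(1.489, -1.935)
t=0.400: state=(1.053, -2.399)
t=0.600: state=(0.546, -2.615)
t=0.800: state=(0.032, -2.469)
t=1.000: state=(-0.418, -1.977)
t=1.200: state=(-0.746, -1.279)
t=1.400: state=(-0.926, -0.530)
t=1.600: state=(-0.961, 0.168)
t=1.800: state=(-0.866, 0.756)
t=2.000: state=(-0.669, 1.187)
t=2.200: state=(-0.405, 1.417)
t=2.400: state=(-0.117, 1.419)
t=2.600: state=(0.149, 1.209)
t=2.800: state=(0.356, 0.847)
t=3.000: state=(0.483, 0.414)
t=3.200: state=(0.522, -0.017)
t=3.400: state=(0.480, -0.386)
t=3.490: state=(0.439, -0.521)

(theta, omega) = (0.439, -0.521)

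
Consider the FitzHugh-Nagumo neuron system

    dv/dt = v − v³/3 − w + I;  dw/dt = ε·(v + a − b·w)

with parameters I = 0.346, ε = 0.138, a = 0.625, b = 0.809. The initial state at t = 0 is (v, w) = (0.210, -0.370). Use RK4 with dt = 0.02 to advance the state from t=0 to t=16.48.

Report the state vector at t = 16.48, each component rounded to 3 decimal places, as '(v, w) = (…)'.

(v, w) = (-1.547, -0.055)

t=0.000: state=(0.210, -0.370)
step 1 (dt=0.02): k1=(0.923, 0.157), k2=(0.930, 0.158), k3=(0.930, 0.158), k4=(0.937, 0.159); state += dt/6·(k1+2k2+2k3+k4)
t=0.020: state=(0.229, -0.367)
t=0.040: state=(0.247, -0.364)
t=0.060: state=(0.267, -0.360)
continuing one RK4 step at a time; state shown every 50 steps (Δt=1):
t=1.000: state=(1.353, -0.148)
t=2.000: state=(1.798, 0.167)
t=3.000: state=(1.732, 0.463)
t=4.000: state=(1.603, 0.713)
t=5.000: state=(1.459, 0.919)
t=6.000: state=(1.300, 1.084)
t=7.000: state=(1.112, 1.209)
t=8.000: state=(0.866, 1.293)
t=9.000: state=(0.467, 1.327)
t=10.000: state=(-0.411, 1.279)
t=11.000: state=(-1.731, 1.078)
t=12.000: state=(-1.939, 0.797)
t=13.000: state=(-1.863, 0.546)
t=14.000: state=(-1.770, 0.333)
t=15.000: state=(-1.679, 0.154)
t=16.000: state=(-1.590, 0.006)
t=16.480: state=(-1.547, -0.055)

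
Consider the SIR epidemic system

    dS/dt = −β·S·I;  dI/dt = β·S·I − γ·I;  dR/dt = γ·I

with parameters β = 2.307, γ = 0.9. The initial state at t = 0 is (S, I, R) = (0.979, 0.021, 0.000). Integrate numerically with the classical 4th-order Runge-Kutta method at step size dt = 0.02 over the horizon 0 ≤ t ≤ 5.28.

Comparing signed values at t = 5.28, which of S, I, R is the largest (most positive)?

largest component: R

t=0.000: state=(0.979, 0.021, 0.000)
step 1 (dt=0.02): k1=(-0.047, 0.029, 0.019), k2=(-0.048, 0.029, 0.019), k3=(-0.048, 0.029, 0.019), k4=(-0.049, 0.029, 0.019); state += dt/6·(k1+2k2+2k3+k4)
t=0.020: state=(0.978, 0.022, 0.000)
t=0.040: state=(0.977, 0.022, 0.001)
t=0.060: state=(0.976, 0.023, 0.001)
continuing one RK4 step at a time; state shown every 10 steps (Δt=0.2):
t=0.200: state=(0.968, 0.027, 0.004)
t=0.400: state=(0.954, 0.036, 0.010)
t=0.600: state=(0.936, 0.046, 0.017)
t=0.800: state=(0.914, 0.059, 0.027)
t=1.000: state=(0.886, 0.075, 0.039)
t=1.200: state=(0.853, 0.093, 0.054)
t=1.400: state=(0.813, 0.115, 0.073)
t=1.600: state=(0.767, 0.138, 0.095)
t=1.800: state=(0.715, 0.162, 0.122)
t=2.000: state=(0.660, 0.186, 0.154)
t=2.200: state=(0.603, 0.208, 0.189)
t=2.400: state=(0.545, 0.226, 0.228)
t=2.600: state=(0.489, 0.240, 0.270)
t=2.800: state=(0.437, 0.248, 0.315)
t=3.000: state=(0.390, 0.251, 0.360)
t=3.200: state=(0.347, 0.248, 0.405)
t=3.400: state=(0.310, 0.241, 0.449)
t=3.600: state=(0.278, 0.231, 0.491)
t=3.800: state=(0.251, 0.218, 0.532)
t=4.000: state=(0.227, 0.203, 0.570)
t=4.200: state=(0.208, 0.188, 0.605)
t=4.400: state=(0.191, 0.172, 0.637)
t=4.600: state=(0.177, 0.156, 0.667)
t=4.800: state=(0.166, 0.141, 0.693)
t=5.000: state=(0.156, 0.127, 0.717)
t=5.200: state=(0.147, 0.114, 0.739)
t=5.280: state=(0.144, 0.109, 0.747)
compare at T: S=0.144, I=0.109, R=0.747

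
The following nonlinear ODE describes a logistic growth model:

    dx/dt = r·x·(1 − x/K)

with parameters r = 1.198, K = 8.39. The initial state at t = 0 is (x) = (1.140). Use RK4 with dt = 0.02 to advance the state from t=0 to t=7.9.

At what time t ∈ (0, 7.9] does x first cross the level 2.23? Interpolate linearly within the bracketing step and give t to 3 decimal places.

t=0.000: state=(1.140)
step 1 (dt=0.02): k1=(1.180), k2=(1.190), k3=(1.191), k4=(1.201); state += dt/6·(k1+2k2+2k3+k4)
t=0.020: state=(1.164)
t=0.040: state=(1.188)
t=0.060: state=(1.213)
continuing one RK4 step at a time; state shown every 25 steps (Δt=0.5):
t=0.500: state=(1.867)
t=0.680: state=(2.199)
next step: t=0.700: state=(2.238) — x has crossed 2.23
linear interpolation between t=0.680 (2.19861) and t=0.700 (2.23771) → t≈0.696

t = 0.696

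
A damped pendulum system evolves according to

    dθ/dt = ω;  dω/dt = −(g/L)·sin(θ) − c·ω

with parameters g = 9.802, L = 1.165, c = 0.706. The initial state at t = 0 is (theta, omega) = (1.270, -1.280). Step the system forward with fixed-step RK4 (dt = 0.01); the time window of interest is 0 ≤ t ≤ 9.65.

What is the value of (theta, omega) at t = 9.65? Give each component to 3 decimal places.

t=0.000: state=(1.270, -1.280)
step 1 (dt=0.01): k1=(-1.280, -7.132), k2=(-1.316, -7.091), k3=(-1.315, -7.091), k4=(-1.351, -7.049); state += dt/6·(k1+2k2+2k3+k4)
t=0.010: state=(1.257, -1.351)
t=0.020: state=(1.243, -1.421)
t=0.030: state=(1.228, -1.490)
continuing one RK4 step at a time; state shown every 50 steps (Δt=0.5):
t=0.500: state=(0.013, -2.968)
t=1.000: state=(-0.875, -0.210)
t=1.500: state=(-0.308, 2.018)
t=2.000: state=(0.519, 0.783)
t=2.500: state=(0.358, -1.200)
t=3.000: state=(-0.270, -0.879)
t=3.500: state=(-0.317, 0.628)
t=4.000: state=(0.113, 0.773)
t=4.500: state=(0.248, -0.262)
t=5.000: state=(-0.022, -0.605)
t=5.500: state=(-0.179, 0.048)
t=6.000: state=(-0.025, 0.436)
t=6.500: state=(0.121, 0.064)
t=7.000: state=(0.044, -0.292)
t=7.500: state=(-0.075, -0.109)
t=8.000: state=(-0.047, 0.181)
t=8.500: state=(0.042, 0.117)
t=9.000: state=(0.043, -0.101)
t=9.500: state=(-0.020, -0.104)
t=9.650: state=(-0.033, -0.061)

(theta, omega) = (-0.033, -0.061)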